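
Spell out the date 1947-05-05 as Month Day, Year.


ISO 1947-05-05 parses as year=1947, month=05, day=05
Month 5 -> May

May 5, 1947


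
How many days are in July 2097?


July 2097

31 days


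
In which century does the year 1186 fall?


Century = (year - 1) // 100 + 1
= (1186 - 1) // 100 + 1
= 1185 // 100 + 1
= 11 + 1

12th century


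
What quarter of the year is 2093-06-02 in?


Month: June (month 6)
Q1: Jan-Mar, Q2: Apr-Jun, Q3: Jul-Sep, Q4: Oct-Dec

Q2


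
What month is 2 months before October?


October is month 10
10 - 2 = 8

August


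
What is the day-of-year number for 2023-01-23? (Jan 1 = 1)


Date: January 23, 2023
No months before January
Plus 23 days in January

Day of year: 23


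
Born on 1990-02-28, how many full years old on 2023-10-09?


Birth: 1990-02-28
Reference: 2023-10-09
Year difference: 2023 - 1990 = 33

33 years old


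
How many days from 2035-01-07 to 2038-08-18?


From 2035-01-07 to 2038-08-18
2035-01-07: day of year = 7
2038-08-18: days before August = 31 + 28 + 31 + 30 + 31 + 30 + 31 = 212 (2038 is not a leap year); day of year = 212 + 18 = 230
Rest of 2035: 365 - 7 = 358
Full years 2036 (366), 2037 (365): 731
Total = 358 + 731 + 230 = 1319

1319 days


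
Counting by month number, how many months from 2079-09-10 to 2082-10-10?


From September 2079 to October 2082
3 years * 12 = 36 months, plus 1 month = 37

37 months


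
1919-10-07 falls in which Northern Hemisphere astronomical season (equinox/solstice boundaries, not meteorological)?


Date: October 7
Astronomical Autumn (approx.; exact equinox/solstice day varies by year): September 22 to December 20
October 7 falls within the Autumn window

Autumn


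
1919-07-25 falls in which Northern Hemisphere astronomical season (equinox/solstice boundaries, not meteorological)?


Date: July 25
Astronomical Summer (approx.; exact equinox/solstice day varies by year): June 21 to September 21
July 25 falls within the Summer window

Summer


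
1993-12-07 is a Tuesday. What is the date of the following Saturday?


Current: Tuesday
Target: Saturday
Days ahead: 4

Next Saturday: 1993-12-11


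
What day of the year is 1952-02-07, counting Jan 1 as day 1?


Date: February 7, 1952
Days in months 1 through 1: 31
Plus 7 days in February

Day of year: 38


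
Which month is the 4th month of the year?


Month 4 of 12

April


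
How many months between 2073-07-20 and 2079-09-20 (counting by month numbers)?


From July 2073 to September 2079
6 years * 12 = 72 months, plus 2 months = 74

74 months


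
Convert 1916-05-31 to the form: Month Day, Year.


ISO 1916-05-31 parses as year=1916, month=05, day=31
Month 5 -> May

May 31, 1916


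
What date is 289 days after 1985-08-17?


Start: 1985-08-17, add 289 days
August 1985 has 31 days: 31 - 17 = 14 days to August 31 -> 275 left
September 1985 has 30 days -> 245 left
October 1985 has 31 days -> 214 left
November 1985 has 30 days -> 184 left
December 1985 has 31 days -> 153 left
January 1986 has 31 days -> 122 left
February 1986 has 28 days -> 94 left
March 1986 has 31 days -> 63 left
April 1986 has 30 days -> 33 left
May 1986 has 31 days -> 2 left
June 1986: 2 <= 30 -> lands on June 2

Result: 1986-06-02


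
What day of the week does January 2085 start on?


Target: January 1, 2085
Anchor: Jan 1, 2085. With p = 2085 - 1 = 2084: (p + p//4 - p//100 + p//400) mod 7 = (2084 + 521 - 20 + 5) mod 7 = 2590 mod 7 = 0 -> Monday (Mon=0 ... Sun=6)
Offset from anchor: 0 days
Weekday index = (0 + 0) mod 7 = 0

Monday


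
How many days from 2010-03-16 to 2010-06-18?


From 2010-03-16 to 2010-06-18
2010-03-16: days before March = 31 + 28 = 59 (2010 is not a leap year); day of year = 59 + 16 = 75
2010-06-18: days before June = 31 + 28 + 31 + 30 + 31 = 151 (2010 is not a leap year); day of year = 151 + 18 = 169
Same year: 169 - 75 = 94

94 days


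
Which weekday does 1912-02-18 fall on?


Date: February 18, 1912
Anchor: Jan 1, 1912. With p = 1912 - 1 = 1911: (p + p//4 - p//100 + p//400) mod 7 = (1911 + 477 - 19 + 4) mod 7 = 2373 mod 7 = 0 -> Monday (Mon=0 ... Sun=6)
Days before February (Jan): 31; offset = 31 + 18 - 1 = 48
Weekday index = (0 + 48) mod 7 = 6

Day of the week: Sunday


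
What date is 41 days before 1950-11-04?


Start: 1950-11-04, subtract 41 days
Back 4 days from November 4 reaches October 31, 1950 -> 37 left
October 1950 has 31 days -> back to September 30, 1950 -> 6 left
September 1950: 30 - 6 = 24 -> lands on September 24

Result: 1950-09-24


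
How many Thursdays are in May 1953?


May 1953 has 31 days
Anchor: Jan 1, 1953. With p = 1953 - 1 = 1952: (p + p//4 - p//100 + p//400) mod 7 = (1952 + 488 - 19 + 4) mod 7 = 2425 mod 7 = 3 -> Thursday (Mon=0 ... Sun=6)
Days before May (Jan-Apr): 120; May 1 index = (3 + 120) mod 7 = 4 -> Friday
First Thursday is May 7
Thursdays: 7, 14, 21, 28

4 Thursdays


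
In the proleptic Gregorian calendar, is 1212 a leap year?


Gregorian leap year rule: divisible by 4, but not by 100, unless also by 400.
1212 is divisible by 4 but not 100 -> leap year

Yes


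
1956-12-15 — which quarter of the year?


Month: December (month 12)
Q1: Jan-Mar, Q2: Apr-Jun, Q3: Jul-Sep, Q4: Oct-Dec

Q4


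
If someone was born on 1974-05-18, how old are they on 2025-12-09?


Birth: 1974-05-18
Reference: 2025-12-09
Year difference: 2025 - 1974 = 51

51 years old


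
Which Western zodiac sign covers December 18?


Date: December 18
Conventional tropical zodiac dates: Sagittarius from November 22 onward; Capricorn starts December 22
December 18 falls within the Sagittarius range

Sagittarius


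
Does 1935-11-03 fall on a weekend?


Anchor: Jan 1, 1935. With p = 1935 - 1 = 1934: (p + p//4 - p//100 + p//400) mod 7 = (1934 + 483 - 19 + 4) mod 7 = 2402 mod 7 = 1 -> Tuesday (Mon=0 ... Sun=6)
Day of year: 307; offset = 306
Weekday index = (1 + 306) mod 7 = 6 -> Sunday
Weekend days: Saturday, Sunday

Yes


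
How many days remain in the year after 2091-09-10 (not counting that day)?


Day of year: 253 of 365
Remaining = 365 - 253

112 days


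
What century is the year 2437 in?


Century = (year - 1) // 100 + 1
= (2437 - 1) // 100 + 1
= 2436 // 100 + 1
= 24 + 1

25th century


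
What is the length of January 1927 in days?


January 1927

31 days


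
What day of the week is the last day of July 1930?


July 1930 has 31 days
Anchor: Jan 1, 1930. With p = 1930 - 1 = 1929: (p + p//4 - p//100 + p//400) mod 7 = (1929 + 482 - 19 + 4) mod 7 = 2396 mod 7 = 2 -> Wednesday (Mon=0 ... Sun=6)
Days before July (Jan-Jun): 181; July 1 index = (2 + 181) mod 7 = 1 -> Tuesday
Last day offset: 31 - 1 = 30 days
Weekday index = (1 + 30) mod 7 = 3

Thursday, July 31


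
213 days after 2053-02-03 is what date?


Start: 2053-02-03, add 213 days
February 2053 has 28 days: 28 - 3 = 25 days to February 28 -> 188 left
March 2053 has 31 days -> 157 left
April 2053 has 30 days -> 127 left
May 2053 has 31 days -> 96 left
June 2053 has 30 days -> 66 left
July 2053 has 31 days -> 35 left
August 2053 has 31 days -> 4 left
September 2053: 4 <= 30 -> lands on September 4

Result: 2053-09-04


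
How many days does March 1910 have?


March 1910

31 days


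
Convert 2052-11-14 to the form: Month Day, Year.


ISO 2052-11-14 parses as year=2052, month=11, day=14
Month 11 -> November

November 14, 2052


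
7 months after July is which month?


July is month 7
7 + 7 = 14; wrap: 14 - 12 = 2

February


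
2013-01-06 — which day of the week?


Date: January 6, 2013
Anchor: Jan 1, 2013. With p = 2013 - 1 = 2012: (p + p//4 - p//100 + p//400) mod 7 = (2012 + 503 - 20 + 5) mod 7 = 2500 mod 7 = 1 -> Tuesday (Mon=0 ... Sun=6)
Days into year = 6 - 1 = 5
Weekday index = (1 + 5) mod 7 = 6

Day of the week: Sunday


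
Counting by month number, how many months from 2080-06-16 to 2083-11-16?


From June 2080 to November 2083
3 years * 12 = 36 months, plus 5 months = 41

41 months


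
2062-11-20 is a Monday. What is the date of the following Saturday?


Current: Monday
Target: Saturday
Days ahead: 5

Next Saturday: 2062-11-25


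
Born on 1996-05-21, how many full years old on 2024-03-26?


Birth: 1996-05-21
Reference: 2024-03-26
Year difference: 2024 - 1996 = 28
Birthday not yet reached in 2024, subtract 1

27 years old


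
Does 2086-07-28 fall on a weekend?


Anchor: Jan 1, 2086. With p = 2086 - 1 = 2085: (p + p//4 - p//100 + p//400) mod 7 = (2085 + 521 - 20 + 5) mod 7 = 2591 mod 7 = 1 -> Tuesday (Mon=0 ... Sun=6)
Day of year: 209; offset = 208
Weekday index = (1 + 208) mod 7 = 6 -> Sunday
Weekend days: Saturday, Sunday

Yes


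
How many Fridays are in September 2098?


September 2098 has 30 days
Anchor: Jan 1, 2098. With p = 2098 - 1 = 2097: (p + p//4 - p//100 + p//400) mod 7 = (2097 + 524 - 20 + 5) mod 7 = 2606 mod 7 = 2 -> Wednesday (Mon=0 ... Sun=6)
Days before September (Jan-Aug): 243; September 1 index = (2 + 243) mod 7 = 0 -> Monday
First Friday is September 5
Fridays: 5, 12, 19, 26

4 Fridays


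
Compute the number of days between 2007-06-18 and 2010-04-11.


From 2007-06-18 to 2010-04-11
2007-06-18: days before June = 31 + 28 + 31 + 30 + 31 = 151 (2007 is not a leap year); day of year = 151 + 18 = 169
2010-04-11: days before April = 31 + 28 + 31 = 90 (2010 is not a leap year); day of year = 90 + 11 = 101
Rest of 2007: 365 - 169 = 196
Full years 2008 (366), 2009 (365): 731
Total = 196 + 731 + 101 = 1028

1028 days


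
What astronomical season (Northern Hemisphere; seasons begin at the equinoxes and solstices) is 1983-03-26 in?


Date: March 26
Astronomical Spring (approx.; exact equinox/solstice day varies by year): March 20 to June 20
March 26 falls within the Spring window

Spring


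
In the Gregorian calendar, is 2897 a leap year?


Gregorian leap year rule: divisible by 4, but not by 100, unless also by 400.
2897 is not divisible by 4 -> not a leap year

No


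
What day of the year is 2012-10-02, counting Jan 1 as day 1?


Date: October 2, 2012
Days in months 1 through 9: 274
Plus 2 days in October

Day of year: 276


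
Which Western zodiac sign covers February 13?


Date: February 13
Conventional tropical zodiac dates: Aquarius from January 20 onward; Pisces starts February 19
February 13 falls within the Aquarius range

Aquarius


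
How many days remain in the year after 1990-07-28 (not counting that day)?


Day of year: 209 of 365
Remaining = 365 - 209

156 days


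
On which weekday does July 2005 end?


July 2005 has 31 days
Anchor: Jan 1, 2005. With p = 2005 - 1 = 2004: (p + p//4 - p//100 + p//400) mod 7 = (2004 + 501 - 20 + 5) mod 7 = 2490 mod 7 = 5 -> Saturday (Mon=0 ... Sun=6)
Days before July (Jan-Jun): 181; July 1 index = (5 + 181) mod 7 = 4 -> Friday
Last day offset: 31 - 1 = 30 days
Weekday index = (4 + 30) mod 7 = 6

Sunday, July 31


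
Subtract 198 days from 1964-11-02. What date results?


Start: 1964-11-02, subtract 198 days
Back 2 days from November 2 reaches October 31, 1964 -> 196 left
October 1964 has 31 days -> back to September 30, 1964 -> 165 left
September 1964 has 30 days -> back to August 31, 1964 -> 135 left
August 1964 has 31 days -> back to July 31, 1964 -> 104 left
July 1964 has 31 days -> back to June 30, 1964 -> 73 left
June 1964 has 30 days -> back to May 31, 1964 -> 43 left
May 1964 has 31 days -> back to April 30, 1964 -> 12 left
April 1964: 30 - 12 = 18 -> lands on April 18

Result: 1964-04-18


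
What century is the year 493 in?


Century = (year - 1) // 100 + 1
= (493 - 1) // 100 + 1
= 492 // 100 + 1
= 4 + 1

5th century


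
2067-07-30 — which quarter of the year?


Month: July (month 7)
Q1: Jan-Mar, Q2: Apr-Jun, Q3: Jul-Sep, Q4: Oct-Dec

Q3


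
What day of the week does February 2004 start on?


Target: February 1, 2004
Anchor: Jan 1, 2004. With p = 2004 - 1 = 2003: (p + p//4 - p//100 + p//400) mod 7 = (2003 + 500 - 20 + 5) mod 7 = 2488 mod 7 = 3 -> Thursday (Mon=0 ... Sun=6)
Days before February (Jan): 31 days
Weekday index = (3 + 31) mod 7 = 6

Sunday


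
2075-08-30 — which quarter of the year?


Month: August (month 8)
Q1: Jan-Mar, Q2: Apr-Jun, Q3: Jul-Sep, Q4: Oct-Dec

Q3


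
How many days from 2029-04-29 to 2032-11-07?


From 2029-04-29 to 2032-11-07
2029-04-29: days before April = 31 + 28 + 31 = 90 (2029 is not a leap year); day of year = 90 + 29 = 119
2032-11-07: days before November = 31 + 29 + 31 + 30 + 31 + 30 + 31 + 31 + 30 + 31 = 305 (2032 is a leap year); day of year = 305 + 7 = 312
Rest of 2029: 365 - 119 = 246
Full years 2030 (365), 2031 (365): 730
Total = 246 + 730 + 312 = 1288

1288 days


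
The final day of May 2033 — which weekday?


May 2033 has 31 days
Anchor: Jan 1, 2033. With p = 2033 - 1 = 2032: (p + p//4 - p//100 + p//400) mod 7 = (2032 + 508 - 20 + 5) mod 7 = 2525 mod 7 = 5 -> Saturday (Mon=0 ... Sun=6)
Days before May (Jan-Apr): 120; May 1 index = (5 + 120) mod 7 = 6 -> Sunday
Last day offset: 31 - 1 = 30 days
Weekday index = (6 + 30) mod 7 = 1

Tuesday, May 31


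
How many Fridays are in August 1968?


August 1968 has 31 days
Anchor: Jan 1, 1968. With p = 1968 - 1 = 1967: (p + p//4 - p//100 + p//400) mod 7 = (1967 + 491 - 19 + 4) mod 7 = 2443 mod 7 = 0 -> Monday (Mon=0 ... Sun=6)
Days before August (Jan-Jul): 213; August 1 index = (0 + 213) mod 7 = 3 -> Thursday
First Friday is August 2
Fridays: 2, 9, 16, 23, 30

5 Fridays


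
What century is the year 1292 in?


Century = (year - 1) // 100 + 1
= (1292 - 1) // 100 + 1
= 1291 // 100 + 1
= 12 + 1

13th century


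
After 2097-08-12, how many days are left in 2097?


Day of year: 224 of 365
Remaining = 365 - 224

141 days


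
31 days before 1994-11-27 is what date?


Start: 1994-11-27, subtract 31 days
Back 27 days from November 27 reaches October 31, 1994 -> 4 left
October 1994: 31 - 4 = 27 -> lands on October 27

Result: 1994-10-27


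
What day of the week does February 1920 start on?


Target: February 1, 1920
Anchor: Jan 1, 1920. With p = 1920 - 1 = 1919: (p + p//4 - p//100 + p//400) mod 7 = (1919 + 479 - 19 + 4) mod 7 = 2383 mod 7 = 3 -> Thursday (Mon=0 ... Sun=6)
Days before February (Jan): 31 days
Weekday index = (3 + 31) mod 7 = 6

Sunday


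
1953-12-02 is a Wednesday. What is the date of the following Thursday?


Current: Wednesday
Target: Thursday
Days ahead: 1

Next Thursday: 1953-12-03


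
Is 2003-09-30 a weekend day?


Anchor: Jan 1, 2003. With p = 2003 - 1 = 2002: (p + p//4 - p//100 + p//400) mod 7 = (2002 + 500 - 20 + 5) mod 7 = 2487 mod 7 = 2 -> Wednesday (Mon=0 ... Sun=6)
Day of year: 273; offset = 272
Weekday index = (2 + 272) mod 7 = 1 -> Tuesday
Weekend days: Saturday, Sunday

No


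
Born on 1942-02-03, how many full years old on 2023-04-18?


Birth: 1942-02-03
Reference: 2023-04-18
Year difference: 2023 - 1942 = 81

81 years old


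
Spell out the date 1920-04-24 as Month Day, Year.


ISO 1920-04-24 parses as year=1920, month=04, day=24
Month 4 -> April

April 24, 1920


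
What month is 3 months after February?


February is month 2
2 + 3 = 5

May


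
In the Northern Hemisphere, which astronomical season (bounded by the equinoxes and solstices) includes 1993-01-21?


Date: January 21
Astronomical Winter (approx.; exact equinox/solstice day varies by year): December 21 to March 19
January 21 falls within the Winter window

Winter


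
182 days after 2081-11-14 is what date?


Start: 2081-11-14, add 182 days
November 2081 has 30 days: 30 - 14 = 16 days to November 30 -> 166 left
December 2081 has 31 days -> 135 left
January 2082 has 31 days -> 104 left
February 2082 has 28 days -> 76 left
March 2082 has 31 days -> 45 left
April 2082 has 30 days -> 15 left
May 2082: 15 <= 31 -> lands on May 15

Result: 2082-05-15


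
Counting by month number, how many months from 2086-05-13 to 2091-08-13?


From May 2086 to August 2091
5 years * 12 = 60 months, plus 3 months = 63

63 months


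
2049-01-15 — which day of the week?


Date: January 15, 2049
Anchor: Jan 1, 2049. With p = 2049 - 1 = 2048: (p + p//4 - p//100 + p//400) mod 7 = (2048 + 512 - 20 + 5) mod 7 = 2545 mod 7 = 4 -> Friday (Mon=0 ... Sun=6)
Days into year = 15 - 1 = 14
Weekday index = (4 + 14) mod 7 = 4

Day of the week: Friday


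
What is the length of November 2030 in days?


November 2030

30 days


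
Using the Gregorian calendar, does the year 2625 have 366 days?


Gregorian leap year rule: divisible by 4, but not by 100, unless also by 400.
2625 is not divisible by 4 -> not a leap year

No


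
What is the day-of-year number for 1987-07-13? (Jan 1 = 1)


Date: July 13, 1987
Days in months 1 through 6: 181
Plus 13 days in July

Day of year: 194


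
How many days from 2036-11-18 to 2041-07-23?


From 2036-11-18 to 2041-07-23
2036-11-18: days before November = 31 + 29 + 31 + 30 + 31 + 30 + 31 + 31 + 30 + 31 = 305 (2036 is a leap year); day of year = 305 + 18 = 323
2041-07-23: days before July = 31 + 28 + 31 + 30 + 31 + 30 = 181 (2041 is not a leap year); day of year = 181 + 23 = 204
Rest of 2036: 366 - 323 = 43
Full years 2037 (365), 2038 (365), 2039 (365), 2040 (366): 1461
Total = 43 + 1461 + 204 = 1708

1708 days


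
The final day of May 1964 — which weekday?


May 1964 has 31 days
Anchor: Jan 1, 1964. With p = 1964 - 1 = 1963: (p + p//4 - p//100 + p//400) mod 7 = (1963 + 490 - 19 + 4) mod 7 = 2438 mod 7 = 2 -> Wednesday (Mon=0 ... Sun=6)
Days before May (Jan-Apr): 121; May 1 index = (2 + 121) mod 7 = 4 -> Friday
Last day offset: 31 - 1 = 30 days
Weekday index = (4 + 30) mod 7 = 6

Sunday, May 31


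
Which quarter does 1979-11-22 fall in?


Month: November (month 11)
Q1: Jan-Mar, Q2: Apr-Jun, Q3: Jul-Sep, Q4: Oct-Dec

Q4


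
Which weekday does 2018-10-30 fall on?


Date: October 30, 2018
Anchor: Jan 1, 2018. With p = 2018 - 1 = 2017: (p + p//4 - p//100 + p//400) mod 7 = (2017 + 504 - 20 + 5) mod 7 = 2506 mod 7 = 0 -> Monday (Mon=0 ... Sun=6)
Days before October (Jan-Sep): 273; offset = 273 + 30 - 1 = 302
Weekday index = (0 + 302) mod 7 = 1

Day of the week: Tuesday


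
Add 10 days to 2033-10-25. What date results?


Start: 2033-10-25, add 10 days
October 2033 has 31 days: 31 - 25 = 6 days to October 31 -> 4 left
November 2033: 4 <= 30 -> lands on November 4

Result: 2033-11-04


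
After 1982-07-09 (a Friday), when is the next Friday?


Current: Friday
Target: Friday
Days ahead: 7

Next Friday: 1982-07-16


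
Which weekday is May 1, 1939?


Target: May 1, 1939
Anchor: Jan 1, 1939. With p = 1939 - 1 = 1938: (p + p//4 - p//100 + p//400) mod 7 = (1938 + 484 - 19 + 4) mod 7 = 2407 mod 7 = 6 -> Sunday (Mon=0 ... Sun=6)
Days before May (Jan-Apr): 120 days
Weekday index = (6 + 120) mod 7 = 0

Monday


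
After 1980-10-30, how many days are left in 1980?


Day of year: 304 of 366
Remaining = 366 - 304

62 days


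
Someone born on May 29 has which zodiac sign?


Date: May 29
Conventional tropical zodiac dates: Gemini from May 21 onward; Cancer starts June 21
May 29 falls within the Gemini range

Gemini


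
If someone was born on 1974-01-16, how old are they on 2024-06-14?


Birth: 1974-01-16
Reference: 2024-06-14
Year difference: 2024 - 1974 = 50

50 years old


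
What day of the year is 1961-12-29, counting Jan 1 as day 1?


Date: December 29, 1961
Days in months 1 through 11: 334
Plus 29 days in December

Day of year: 363


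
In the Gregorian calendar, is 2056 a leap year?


Gregorian leap year rule: divisible by 4, but not by 100, unless also by 400.
2056 is divisible by 4 but not 100 -> leap year

Yes


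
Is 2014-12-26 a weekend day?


Anchor: Jan 1, 2014. With p = 2014 - 1 = 2013: (p + p//4 - p//100 + p//400) mod 7 = (2013 + 503 - 20 + 5) mod 7 = 2501 mod 7 = 2 -> Wednesday (Mon=0 ... Sun=6)
Day of year: 360; offset = 359
Weekday index = (2 + 359) mod 7 = 4 -> Friday
Weekend days: Saturday, Sunday

No


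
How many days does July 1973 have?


July 1973

31 days


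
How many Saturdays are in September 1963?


September 1963 has 30 days
Anchor: Jan 1, 1963. With p = 1963 - 1 = 1962: (p + p//4 - p//100 + p//400) mod 7 = (1962 + 490 - 19 + 4) mod 7 = 2437 mod 7 = 1 -> Tuesday (Mon=0 ... Sun=6)
Days before September (Jan-Aug): 243; September 1 index = (1 + 243) mod 7 = 6 -> Sunday
First Saturday is September 7
Saturdays: 7, 14, 21, 28

4 Saturdays


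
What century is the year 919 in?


Century = (year - 1) // 100 + 1
= (919 - 1) // 100 + 1
= 918 // 100 + 1
= 9 + 1

10th century


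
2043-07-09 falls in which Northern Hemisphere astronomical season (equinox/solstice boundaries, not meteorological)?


Date: July 9
Astronomical Summer (approx.; exact equinox/solstice day varies by year): June 21 to September 21
July 9 falls within the Summer window

Summer


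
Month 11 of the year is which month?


Month 11 of 12

November


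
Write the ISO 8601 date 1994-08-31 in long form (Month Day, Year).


ISO 1994-08-31 parses as year=1994, month=08, day=31
Month 8 -> August

August 31, 1994


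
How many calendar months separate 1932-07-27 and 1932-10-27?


From July 1932 to October 1932
0 years * 12 = 0 months, plus 3 months = 3

3 months


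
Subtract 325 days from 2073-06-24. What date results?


Start: 2073-06-24, subtract 325 days
Back 24 days from June 24 reaches May 31, 2073 -> 301 left
May 2073 has 31 days -> back to April 30, 2073 -> 270 left
April 2073 has 30 days -> back to March 31, 2073 -> 240 left
March 2073 has 31 days -> back to February 28, 2073 -> 209 left
February 2073 has 28 days -> back to January 31, 2073 -> 181 left
January 2073 has 31 days -> back to December 31, 2072 -> 150 left
December 2072 has 31 days -> back to November 30, 2072 -> 119 left
November 2072 has 30 days -> back to October 31, 2072 -> 89 left
October 2072 has 31 days -> back to September 30, 2072 -> 58 left
September 2072 has 30 days -> back to August 31, 2072 -> 28 left
August 2072: 31 - 28 = 3 -> lands on August 3

Result: 2072-08-03


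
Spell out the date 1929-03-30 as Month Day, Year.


ISO 1929-03-30 parses as year=1929, month=03, day=30
Month 3 -> March

March 30, 1929


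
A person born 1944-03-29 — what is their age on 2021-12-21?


Birth: 1944-03-29
Reference: 2021-12-21
Year difference: 2021 - 1944 = 77

77 years old


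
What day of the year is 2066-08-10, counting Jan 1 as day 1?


Date: August 10, 2066
Days in months 1 through 7: 212
Plus 10 days in August

Day of year: 222


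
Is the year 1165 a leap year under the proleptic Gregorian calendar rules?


Gregorian leap year rule: divisible by 4, but not by 100, unless also by 400.
1165 is not divisible by 4 -> not a leap year

No


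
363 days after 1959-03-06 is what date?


Start: 1959-03-06, add 363 days
March 1959 has 31 days: 31 - 6 = 25 days to March 31 -> 338 left
April 1959 has 30 days -> 308 left
May 1959 has 31 days -> 277 left
June 1959 has 30 days -> 247 left
July 1959 has 31 days -> 216 left
August 1959 has 31 days -> 185 left
September 1959 has 30 days -> 155 left
October 1959 has 31 days -> 124 left
November 1959 has 30 days -> 94 left
December 1959 has 31 days -> 63 left
January 1960 has 31 days -> 32 left
February 1960 has 29 days -> 3 left
March 1960: 3 <= 31 -> lands on March 3

Result: 1960-03-03


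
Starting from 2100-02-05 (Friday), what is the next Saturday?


Current: Friday
Target: Saturday
Days ahead: 1

Next Saturday: 2100-02-06


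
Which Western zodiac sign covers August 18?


Date: August 18
Conventional tropical zodiac dates: Leo from July 23 onward; Virgo starts August 23
August 18 falls within the Leo range

Leo


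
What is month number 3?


Month 3 of 12

March


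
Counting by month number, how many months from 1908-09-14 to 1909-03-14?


From September 1908 to March 1909
1 year * 12 = 12 months, minus 6 months = 6

6 months


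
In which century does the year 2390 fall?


Century = (year - 1) // 100 + 1
= (2390 - 1) // 100 + 1
= 2389 // 100 + 1
= 23 + 1

24th century


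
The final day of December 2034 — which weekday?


December 2034 has 31 days
Anchor: Jan 1, 2034. With p = 2034 - 1 = 2033: (p + p//4 - p//100 + p//400) mod 7 = (2033 + 508 - 20 + 5) mod 7 = 2526 mod 7 = 6 -> Sunday (Mon=0 ... Sun=6)
Days before December (Jan-Nov): 334; December 1 index = (6 + 334) mod 7 = 4 -> Friday
Last day offset: 31 - 1 = 30 days
Weekday index = (4 + 30) mod 7 = 6

Sunday, December 31


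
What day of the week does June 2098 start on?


Target: June 1, 2098
Anchor: Jan 1, 2098. With p = 2098 - 1 = 2097: (p + p//4 - p//100 + p//400) mod 7 = (2097 + 524 - 20 + 5) mod 7 = 2606 mod 7 = 2 -> Wednesday (Mon=0 ... Sun=6)
Days before June (Jan-May): 151 days
Weekday index = (2 + 151) mod 7 = 6

Sunday


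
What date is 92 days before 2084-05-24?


Start: 2084-05-24, subtract 92 days
Back 24 days from May 24 reaches April 30, 2084 -> 68 left
April 2084 has 30 days -> back to March 31, 2084 -> 38 left
March 2084 has 31 days -> back to February 29, 2084 -> 7 left
February 2084: 29 - 7 = 22 -> lands on February 22

Result: 2084-02-22


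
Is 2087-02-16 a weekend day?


Anchor: Jan 1, 2087. With p = 2087 - 1 = 2086: (p + p//4 - p//100 + p//400) mod 7 = (2086 + 521 - 20 + 5) mod 7 = 2592 mod 7 = 2 -> Wednesday (Mon=0 ... Sun=6)
Day of year: 47; offset = 46
Weekday index = (2 + 46) mod 7 = 6 -> Sunday
Weekend days: Saturday, Sunday

Yes


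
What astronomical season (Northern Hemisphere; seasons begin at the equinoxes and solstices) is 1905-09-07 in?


Date: September 7
Astronomical Summer (approx.; exact equinox/solstice day varies by year): June 21 to September 21
September 7 falls within the Summer window

Summer


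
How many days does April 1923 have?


April 1923

30 days


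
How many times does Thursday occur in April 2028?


April 2028 has 30 days
Anchor: Jan 1, 2028. With p = 2028 - 1 = 2027: (p + p//4 - p//100 + p//400) mod 7 = (2027 + 506 - 20 + 5) mod 7 = 2518 mod 7 = 5 -> Saturday (Mon=0 ... Sun=6)
Days before April (Jan-Mar): 91; April 1 index = (5 + 91) mod 7 = 5 -> Saturday
First Thursday is April 6
Thursdays: 6, 13, 20, 27

4 Thursdays


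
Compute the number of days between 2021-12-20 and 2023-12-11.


From 2021-12-20 to 2023-12-11
2021-12-20: days before December = 31 + 28 + 31 + 30 + 31 + 30 + 31 + 31 + 30 + 31 + 30 = 334 (2021 is not a leap year); day of year = 334 + 20 = 354
2023-12-11: days before December = 31 + 28 + 31 + 30 + 31 + 30 + 31 + 31 + 30 + 31 + 30 = 334 (2023 is not a leap year); day of year = 334 + 11 = 345
Rest of 2021: 365 - 354 = 11
Full years 2022 (365): 365
Total = 11 + 365 + 345 = 721

721 days


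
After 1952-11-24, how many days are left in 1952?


Day of year: 329 of 366
Remaining = 366 - 329

37 days


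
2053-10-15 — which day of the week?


Date: October 15, 2053
Anchor: Jan 1, 2053. With p = 2053 - 1 = 2052: (p + p//4 - p//100 + p//400) mod 7 = (2052 + 513 - 20 + 5) mod 7 = 2550 mod 7 = 2 -> Wednesday (Mon=0 ... Sun=6)
Days before October (Jan-Sep): 273; offset = 273 + 15 - 1 = 287
Weekday index = (2 + 287) mod 7 = 2

Day of the week: Wednesday


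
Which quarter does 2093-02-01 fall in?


Month: February (month 2)
Q1: Jan-Mar, Q2: Apr-Jun, Q3: Jul-Sep, Q4: Oct-Dec

Q1


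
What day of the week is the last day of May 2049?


May 2049 has 31 days
Anchor: Jan 1, 2049. With p = 2049 - 1 = 2048: (p + p//4 - p//100 + p//400) mod 7 = (2048 + 512 - 20 + 5) mod 7 = 2545 mod 7 = 4 -> Friday (Mon=0 ... Sun=6)
Days before May (Jan-Apr): 120; May 1 index = (4 + 120) mod 7 = 5 -> Saturday
Last day offset: 31 - 1 = 30 days
Weekday index = (5 + 30) mod 7 = 0

Monday, May 31


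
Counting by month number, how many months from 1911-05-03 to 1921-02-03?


From May 1911 to February 1921
10 years * 12 = 120 months, minus 3 months = 117

117 months


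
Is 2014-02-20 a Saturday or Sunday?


Anchor: Jan 1, 2014. With p = 2014 - 1 = 2013: (p + p//4 - p//100 + p//400) mod 7 = (2013 + 503 - 20 + 5) mod 7 = 2501 mod 7 = 2 -> Wednesday (Mon=0 ... Sun=6)
Day of year: 51; offset = 50
Weekday index = (2 + 50) mod 7 = 3 -> Thursday
Weekend days: Saturday, Sunday

No


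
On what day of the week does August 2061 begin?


Target: August 1, 2061
Anchor: Jan 1, 2061. With p = 2061 - 1 = 2060: (p + p//4 - p//100 + p//400) mod 7 = (2060 + 515 - 20 + 5) mod 7 = 2560 mod 7 = 5 -> Saturday (Mon=0 ... Sun=6)
Days before August (Jan-Jul): 212 days
Weekday index = (5 + 212) mod 7 = 0

Monday


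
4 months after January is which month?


January is month 1
1 + 4 = 5

May


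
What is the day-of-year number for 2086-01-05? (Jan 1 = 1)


Date: January 5, 2086
No months before January
Plus 5 days in January

Day of year: 5


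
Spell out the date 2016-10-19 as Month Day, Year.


ISO 2016-10-19 parses as year=2016, month=10, day=19
Month 10 -> October

October 19, 2016


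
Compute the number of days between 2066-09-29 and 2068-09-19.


From 2066-09-29 to 2068-09-19
2066-09-29: days before September = 31 + 28 + 31 + 30 + 31 + 30 + 31 + 31 = 243 (2066 is not a leap year); day of year = 243 + 29 = 272
2068-09-19: days before September = 31 + 29 + 31 + 30 + 31 + 30 + 31 + 31 = 244 (2068 is a leap year); day of year = 244 + 19 = 263
Rest of 2066: 365 - 272 = 93
Full years 2067 (365): 365
Total = 93 + 365 + 263 = 721

721 days


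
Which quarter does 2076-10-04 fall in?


Month: October (month 10)
Q1: Jan-Mar, Q2: Apr-Jun, Q3: Jul-Sep, Q4: Oct-Dec

Q4


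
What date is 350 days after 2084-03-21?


Start: 2084-03-21, add 350 days
March 2084 has 31 days: 31 - 21 = 10 days to March 31 -> 340 left
April 2084 has 30 days -> 310 left
May 2084 has 31 days -> 279 left
June 2084 has 30 days -> 249 left
July 2084 has 31 days -> 218 left
August 2084 has 31 days -> 187 left
September 2084 has 30 days -> 157 left
October 2084 has 31 days -> 126 left
November 2084 has 30 days -> 96 left
December 2084 has 31 days -> 65 left
January 2085 has 31 days -> 34 left
February 2085 has 28 days -> 6 left
March 2085: 6 <= 31 -> lands on March 6

Result: 2085-03-06


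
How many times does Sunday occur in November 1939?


November 1939 has 30 days
Anchor: Jan 1, 1939. With p = 1939 - 1 = 1938: (p + p//4 - p//100 + p//400) mod 7 = (1938 + 484 - 19 + 4) mod 7 = 2407 mod 7 = 6 -> Sunday (Mon=0 ... Sun=6)
Days before November (Jan-Oct): 304; November 1 index = (6 + 304) mod 7 = 2 -> Wednesday
First Sunday is November 5
Sundays: 5, 12, 19, 26

4 Sundays


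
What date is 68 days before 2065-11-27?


Start: 2065-11-27, subtract 68 days
Back 27 days from November 27 reaches October 31, 2065 -> 41 left
October 2065 has 31 days -> back to September 30, 2065 -> 10 left
September 2065: 30 - 10 = 20 -> lands on September 20

Result: 2065-09-20


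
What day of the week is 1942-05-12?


Date: May 12, 1942
Anchor: Jan 1, 1942. With p = 1942 - 1 = 1941: (p + p//4 - p//100 + p//400) mod 7 = (1941 + 485 - 19 + 4) mod 7 = 2411 mod 7 = 3 -> Thursday (Mon=0 ... Sun=6)
Days before May (Jan-Apr): 120; offset = 120 + 12 - 1 = 131
Weekday index = (3 + 131) mod 7 = 1

Day of the week: Tuesday


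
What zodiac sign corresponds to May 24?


Date: May 24
Conventional tropical zodiac dates: Gemini from May 21 onward; Cancer starts June 21
May 24 falls within the Gemini range

Gemini


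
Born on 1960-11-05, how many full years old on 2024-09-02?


Birth: 1960-11-05
Reference: 2024-09-02
Year difference: 2024 - 1960 = 64
Birthday not yet reached in 2024, subtract 1

63 years old


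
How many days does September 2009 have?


September 2009

30 days


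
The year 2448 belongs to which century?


Century = (year - 1) // 100 + 1
= (2448 - 1) // 100 + 1
= 2447 // 100 + 1
= 24 + 1

25th century


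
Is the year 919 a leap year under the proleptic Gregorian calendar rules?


Gregorian leap year rule: divisible by 4, but not by 100, unless also by 400.
919 is not divisible by 4 -> not a leap year

No


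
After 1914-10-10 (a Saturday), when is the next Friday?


Current: Saturday
Target: Friday
Days ahead: 6

Next Friday: 1914-10-16


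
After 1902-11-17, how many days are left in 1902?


Day of year: 321 of 365
Remaining = 365 - 321

44 days


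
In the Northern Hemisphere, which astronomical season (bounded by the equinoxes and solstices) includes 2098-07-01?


Date: July 1
Astronomical Summer (approx.; exact equinox/solstice day varies by year): June 21 to September 21
July 1 falls within the Summer window

Summer


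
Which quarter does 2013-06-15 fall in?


Month: June (month 6)
Q1: Jan-Mar, Q2: Apr-Jun, Q3: Jul-Sep, Q4: Oct-Dec

Q2


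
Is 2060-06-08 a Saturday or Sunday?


Anchor: Jan 1, 2060. With p = 2060 - 1 = 2059: (p + p//4 - p//100 + p//400) mod 7 = (2059 + 514 - 20 + 5) mod 7 = 2558 mod 7 = 3 -> Thursday (Mon=0 ... Sun=6)
Day of year: 160; offset = 159
Weekday index = (3 + 159) mod 7 = 1 -> Tuesday
Weekend days: Saturday, Sunday

No


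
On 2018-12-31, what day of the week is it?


Date: December 31, 2018
Anchor: Jan 1, 2018. With p = 2018 - 1 = 2017: (p + p//4 - p//100 + p//400) mod 7 = (2017 + 504 - 20 + 5) mod 7 = 2506 mod 7 = 0 -> Monday (Mon=0 ... Sun=6)
Days before December (Jan-Nov): 334; offset = 334 + 31 - 1 = 364
Weekday index = (0 + 364) mod 7 = 0

Day of the week: Monday


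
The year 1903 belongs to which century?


Century = (year - 1) // 100 + 1
= (1903 - 1) // 100 + 1
= 1902 // 100 + 1
= 19 + 1

20th century


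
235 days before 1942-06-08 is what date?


Start: 1942-06-08, subtract 235 days
Back 8 days from June 8 reaches May 31, 1942 -> 227 left
May 1942 has 31 days -> back to April 30, 1942 -> 196 left
April 1942 has 30 days -> back to March 31, 1942 -> 166 left
March 1942 has 31 days -> back to February 28, 1942 -> 135 left
February 1942 has 28 days -> back to January 31, 1942 -> 107 left
January 1942 has 31 days -> back to December 31, 1941 -> 76 left
December 1941 has 31 days -> back to November 30, 1941 -> 45 left
November 1941 has 30 days -> back to October 31, 1941 -> 15 left
October 1941: 31 - 15 = 16 -> lands on October 16

Result: 1941-10-16


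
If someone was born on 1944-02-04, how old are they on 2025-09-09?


Birth: 1944-02-04
Reference: 2025-09-09
Year difference: 2025 - 1944 = 81

81 years old


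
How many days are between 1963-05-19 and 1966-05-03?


From 1963-05-19 to 1966-05-03
1963-05-19: days before May = 31 + 28 + 31 + 30 = 120 (1963 is not a leap year); day of year = 120 + 19 = 139
1966-05-03: days before May = 31 + 28 + 31 + 30 = 120 (1966 is not a leap year); day of year = 120 + 3 = 123
Rest of 1963: 365 - 139 = 226
Full years 1964 (366), 1965 (365): 731
Total = 226 + 731 + 123 = 1080

1080 days


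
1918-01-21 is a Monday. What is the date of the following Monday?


Current: Monday
Target: Monday
Days ahead: 7

Next Monday: 1918-01-28


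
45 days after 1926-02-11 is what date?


Start: 1926-02-11, add 45 days
February 1926 has 28 days: 28 - 11 = 17 days to February 28 -> 28 left
March 1926: 28 <= 31 -> lands on March 28

Result: 1926-03-28


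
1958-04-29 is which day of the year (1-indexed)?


Date: April 29, 1958
Days in months 1 through 3: 90
Plus 29 days in April

Day of year: 119


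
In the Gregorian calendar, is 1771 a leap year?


Gregorian leap year rule: divisible by 4, but not by 100, unless also by 400.
1771 is not divisible by 4 -> not a leap year

No


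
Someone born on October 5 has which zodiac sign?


Date: October 5
Conventional tropical zodiac dates: Libra from September 23 onward; Scorpio starts October 23
October 5 falls within the Libra range

Libra


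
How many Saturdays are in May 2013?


May 2013 has 31 days
Anchor: Jan 1, 2013. With p = 2013 - 1 = 2012: (p + p//4 - p//100 + p//400) mod 7 = (2012 + 503 - 20 + 5) mod 7 = 2500 mod 7 = 1 -> Tuesday (Mon=0 ... Sun=6)
Days before May (Jan-Apr): 120; May 1 index = (1 + 120) mod 7 = 2 -> Wednesday
First Saturday is May 4
Saturdays: 4, 11, 18, 25

4 Saturdays


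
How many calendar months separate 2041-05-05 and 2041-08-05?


From May 2041 to August 2041
0 years * 12 = 0 months, plus 3 months = 3

3 months


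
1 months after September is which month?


September is month 9
9 + 1 = 10

October


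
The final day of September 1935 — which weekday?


September 1935 has 30 days
Anchor: Jan 1, 1935. With p = 1935 - 1 = 1934: (p + p//4 - p//100 + p//400) mod 7 = (1934 + 483 - 19 + 4) mod 7 = 2402 mod 7 = 1 -> Tuesday (Mon=0 ... Sun=6)
Days before September (Jan-Aug): 243; September 1 index = (1 + 243) mod 7 = 6 -> Sunday
Last day offset: 30 - 1 = 29 days
Weekday index = (6 + 29) mod 7 = 0

Monday, September 30


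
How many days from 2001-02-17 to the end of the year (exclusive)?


Day of year: 48 of 365
Remaining = 365 - 48

317 days


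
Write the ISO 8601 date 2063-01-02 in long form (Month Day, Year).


ISO 2063-01-02 parses as year=2063, month=01, day=02
Month 1 -> January

January 2, 2063


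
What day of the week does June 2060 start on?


Target: June 1, 2060
Anchor: Jan 1, 2060. With p = 2060 - 1 = 2059: (p + p//4 - p//100 + p//400) mod 7 = (2059 + 514 - 20 + 5) mod 7 = 2558 mod 7 = 3 -> Thursday (Mon=0 ... Sun=6)
Days before June (Jan-May): 152 days
Weekday index = (3 + 152) mod 7 = 1

Tuesday


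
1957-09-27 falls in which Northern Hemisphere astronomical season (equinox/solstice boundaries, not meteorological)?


Date: September 27
Astronomical Autumn (approx.; exact equinox/solstice day varies by year): September 22 to December 20
September 27 falls within the Autumn window

Autumn


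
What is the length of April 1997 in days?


April 1997

30 days


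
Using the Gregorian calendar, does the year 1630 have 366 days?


Gregorian leap year rule: divisible by 4, but not by 100, unless also by 400.
1630 is not divisible by 4 -> not a leap year

No


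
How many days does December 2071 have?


December 2071

31 days


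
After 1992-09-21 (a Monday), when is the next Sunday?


Current: Monday
Target: Sunday
Days ahead: 6

Next Sunday: 1992-09-27


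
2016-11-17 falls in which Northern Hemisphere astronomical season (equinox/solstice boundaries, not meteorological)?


Date: November 17
Astronomical Autumn (approx.; exact equinox/solstice day varies by year): September 22 to December 20
November 17 falls within the Autumn window

Autumn


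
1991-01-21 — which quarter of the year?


Month: January (month 1)
Q1: Jan-Mar, Q2: Apr-Jun, Q3: Jul-Sep, Q4: Oct-Dec

Q1


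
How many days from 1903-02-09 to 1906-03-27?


From 1903-02-09 to 1906-03-27
1903-02-09: days before February = 31; day of year = 31 + 9 = 40
1906-03-27: days before March = 31 + 28 = 59 (1906 is not a leap year); day of year = 59 + 27 = 86
Rest of 1903: 365 - 40 = 325
Full years 1904 (366), 1905 (365): 731
Total = 325 + 731 + 86 = 1142

1142 days


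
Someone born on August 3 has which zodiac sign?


Date: August 3
Conventional tropical zodiac dates: Leo from July 23 onward; Virgo starts August 23
August 3 falls within the Leo range

Leo


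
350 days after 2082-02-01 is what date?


Start: 2082-02-01, add 350 days
February 2082 has 28 days: 28 - 1 = 27 days to February 28 -> 323 left
March 2082 has 31 days -> 292 left
April 2082 has 30 days -> 262 left
May 2082 has 31 days -> 231 left
June 2082 has 30 days -> 201 left
July 2082 has 31 days -> 170 left
August 2082 has 31 days -> 139 left
September 2082 has 30 days -> 109 left
October 2082 has 31 days -> 78 left
November 2082 has 30 days -> 48 left
December 2082 has 31 days -> 17 left
January 2083: 17 <= 31 -> lands on January 17

Result: 2083-01-17
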